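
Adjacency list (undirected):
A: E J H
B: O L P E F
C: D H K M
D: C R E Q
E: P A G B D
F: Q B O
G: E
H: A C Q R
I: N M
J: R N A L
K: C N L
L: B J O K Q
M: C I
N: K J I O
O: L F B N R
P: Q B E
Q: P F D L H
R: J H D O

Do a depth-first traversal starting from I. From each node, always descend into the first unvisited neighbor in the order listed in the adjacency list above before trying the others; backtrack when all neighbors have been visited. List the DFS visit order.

I N K C D R J A E P Q F B O L H G M

Visit I
I → N
N → K
K → C
C → D
D → R
R → J
J → A
A → E
E → P
P → Q
Q → F
F → B
B → O
O → L
Q → H
E → G
C → M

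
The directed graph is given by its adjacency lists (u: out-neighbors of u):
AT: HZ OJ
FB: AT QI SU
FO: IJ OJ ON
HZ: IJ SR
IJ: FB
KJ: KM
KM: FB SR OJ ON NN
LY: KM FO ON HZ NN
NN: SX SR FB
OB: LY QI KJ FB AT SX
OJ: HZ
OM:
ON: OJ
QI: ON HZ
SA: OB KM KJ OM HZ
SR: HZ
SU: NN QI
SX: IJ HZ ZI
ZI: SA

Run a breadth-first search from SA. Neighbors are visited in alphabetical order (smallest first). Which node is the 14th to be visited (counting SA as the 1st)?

LY

Visit SA; enqueue HZ, KJ, KM, OB, OM → queue [HZ, KJ, KM, OB, OM]
Visit HZ; enqueue IJ, SR → queue [KJ, KM, OB, OM, IJ, SR]
Visit KJ → queue [KM, OB, OM, IJ, SR]
Visit KM; enqueue FB, NN, OJ, ON → queue [OB, OM, IJ, SR, FB, NN, OJ, ON]
Visit OB; enqueue AT, LY, QI, SX → queue [OM, IJ, SR, FB, NN, OJ, ON, AT, LY, QI, SX]
Visit OM → queue [IJ, SR, FB, NN, OJ, ON, AT, LY, QI, SX]
Visit IJ → queue [SR, FB, NN, OJ, ON, AT, LY, QI, SX]
Visit SR → queue [FB, NN, OJ, ON, AT, LY, QI, SX]
Visit FB; enqueue SU → queue [NN, OJ, ON, AT, LY, QI, SX, SU]
Visit NN → queue [OJ, ON, AT, LY, QI, SX, SU]
Visit OJ → queue [ON, AT, LY, QI, SX, SU]
Visit ON → queue [AT, LY, QI, SX, SU]
Visit AT → queue [LY, QI, SX, SU]
Visit LY; enqueue FO → queue [QI, SX, SU, FO]
Visit QI → queue [SX, SU, FO]
Visit SX; enqueue ZI → queue [SU, FO, ZI]
Visit SU → queue [FO, ZI]
Visit FO → queue [ZI]
Visit ZI → queue []

Visit order: SA, HZ, KJ, KM, OB, OM, IJ, SR, FB, NN, OJ, ON, AT, LY, QI, SX, SU, FO, ZI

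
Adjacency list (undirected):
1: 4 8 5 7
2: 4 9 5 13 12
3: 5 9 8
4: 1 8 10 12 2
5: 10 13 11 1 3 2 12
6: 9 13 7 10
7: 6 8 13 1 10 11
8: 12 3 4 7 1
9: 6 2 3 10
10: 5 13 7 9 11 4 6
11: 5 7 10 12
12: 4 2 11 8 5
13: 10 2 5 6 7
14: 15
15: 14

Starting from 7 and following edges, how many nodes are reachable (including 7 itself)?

13

BFS from 7 visits: 7, 13, 11, 10, 8, 6, 1, 5, 2, 12, 9, 4, 3
Reachable nodes: 13 of 15 total.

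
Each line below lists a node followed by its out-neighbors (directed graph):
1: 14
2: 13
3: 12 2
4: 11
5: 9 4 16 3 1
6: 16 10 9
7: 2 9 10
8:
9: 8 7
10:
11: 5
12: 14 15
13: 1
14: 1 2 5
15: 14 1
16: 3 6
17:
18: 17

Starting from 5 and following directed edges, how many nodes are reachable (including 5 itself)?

16

BFS from 5 visits: 5, 9, 4, 16, 3, 1, 8, 7, 11, 6, 12, 2, 14, 10, 15, 13
Reachable nodes: 16 of 18 total.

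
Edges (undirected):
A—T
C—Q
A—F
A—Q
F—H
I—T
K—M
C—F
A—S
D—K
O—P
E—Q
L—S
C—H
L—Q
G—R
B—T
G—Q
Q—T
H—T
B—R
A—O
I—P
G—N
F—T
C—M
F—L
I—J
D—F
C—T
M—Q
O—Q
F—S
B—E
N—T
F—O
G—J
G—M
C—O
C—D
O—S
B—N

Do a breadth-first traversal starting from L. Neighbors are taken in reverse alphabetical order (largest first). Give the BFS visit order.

Visit L; enqueue S, Q, F → queue [S, Q, F]
Visit S; enqueue O, A → queue [Q, F, O, A]
Visit Q; enqueue T, M, G, E, C → queue [F, O, A, T, M, G, E, C]
Visit F; enqueue H, D → queue [O, A, T, M, G, E, C, H, D]
Visit O; enqueue P → queue [A, T, M, G, E, C, H, D, P]
Visit A → queue [T, M, G, E, C, H, D, P]
Visit T; enqueue N, I, B → queue [M, G, E, C, H, D, P, N, I, B]
Visit M; enqueue K → queue [G, E, C, H, D, P, N, I, B, K]
Visit G; enqueue R, J → queue [E, C, H, D, P, N, I, B, K, R, J]
Visit E → queue [C, H, D, P, N, I, B, K, R, J]
Visit C → queue [H, D, P, N, I, B, K, R, J]
Visit H → queue [D, P, N, I, B, K, R, J]
Visit D → queue [P, N, I, B, K, R, J]
Visit P → queue [N, I, B, K, R, J]
Visit N → queue [I, B, K, R, J]
Visit I → queue [B, K, R, J]
Visit B → queue [K, R, J]
Visit K → queue [R, J]
Visit R → queue [J]
Visit J → queue []

L, S, Q, F, O, A, T, M, G, E, C, H, D, P, N, I, B, K, R, J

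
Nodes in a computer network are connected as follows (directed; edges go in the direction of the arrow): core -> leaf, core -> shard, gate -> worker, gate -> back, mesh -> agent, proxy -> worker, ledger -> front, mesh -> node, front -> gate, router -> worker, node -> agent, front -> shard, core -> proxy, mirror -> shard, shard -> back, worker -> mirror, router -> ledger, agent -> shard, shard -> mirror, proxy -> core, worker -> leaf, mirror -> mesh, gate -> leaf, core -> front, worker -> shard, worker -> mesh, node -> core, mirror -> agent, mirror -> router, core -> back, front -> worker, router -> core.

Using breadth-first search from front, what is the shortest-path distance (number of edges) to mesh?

2

Level 0: front
Level 1: gate, shard, worker
Level 2: back, leaf, mesh, mirror
Level 3: agent, node, router
Level 4: core, ledger
Level 5: proxy
mesh first appears at level 2.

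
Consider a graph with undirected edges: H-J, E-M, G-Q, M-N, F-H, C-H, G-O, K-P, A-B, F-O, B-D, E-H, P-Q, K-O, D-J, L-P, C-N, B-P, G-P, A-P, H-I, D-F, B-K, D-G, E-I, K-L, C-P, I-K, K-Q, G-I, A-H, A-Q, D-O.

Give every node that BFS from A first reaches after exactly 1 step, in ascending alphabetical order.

B, H, P, Q

Level 0: A
Level 1: B, H, P, Q
Level 2: C, D, E, F, G, I, J, K, L
Level 3: M, N, O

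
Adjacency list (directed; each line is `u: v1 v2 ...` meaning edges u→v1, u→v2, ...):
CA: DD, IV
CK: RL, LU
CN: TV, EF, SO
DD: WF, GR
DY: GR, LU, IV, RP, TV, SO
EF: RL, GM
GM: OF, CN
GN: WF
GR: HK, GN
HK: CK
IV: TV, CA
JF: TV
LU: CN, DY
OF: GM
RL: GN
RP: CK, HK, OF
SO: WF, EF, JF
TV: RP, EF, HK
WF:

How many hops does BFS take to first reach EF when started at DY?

2

Level 0: DY
Level 1: GR, IV, LU, RP, SO, TV
Level 2: CA, CK, CN, EF, GN, HK, JF, OF, WF
Level 3: DD, GM, RL
EF first appears at level 2.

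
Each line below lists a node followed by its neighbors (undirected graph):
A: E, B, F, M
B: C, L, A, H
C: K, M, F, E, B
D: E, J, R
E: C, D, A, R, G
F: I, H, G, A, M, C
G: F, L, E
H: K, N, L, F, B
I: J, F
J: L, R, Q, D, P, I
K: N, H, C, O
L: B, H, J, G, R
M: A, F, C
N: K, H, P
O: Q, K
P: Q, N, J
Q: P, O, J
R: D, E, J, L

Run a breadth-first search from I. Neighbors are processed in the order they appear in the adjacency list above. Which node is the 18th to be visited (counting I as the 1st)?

K

Visit I; enqueue J, F → queue [J, F]
Visit J; enqueue L, R, Q, D, P → queue [F, L, R, Q, D, P]
Visit F; enqueue H, G, A, M, C → queue [L, R, Q, D, P, H, G, A, M, C]
Visit L; enqueue B → queue [R, Q, D, P, H, G, A, M, C, B]
Visit R; enqueue E → queue [Q, D, P, H, G, A, M, C, B, E]
Visit Q; enqueue O → queue [D, P, H, G, A, M, C, B, E, O]
Visit D → queue [P, H, G, A, M, C, B, E, O]
Visit P; enqueue N → queue [H, G, A, M, C, B, E, O, N]
Visit H; enqueue K → queue [G, A, M, C, B, E, O, N, K]
Visit G → queue [A, M, C, B, E, O, N, K]
Visit A → queue [M, C, B, E, O, N, K]
Visit M → queue [C, B, E, O, N, K]
Visit C → queue [B, E, O, N, K]
Visit B → queue [E, O, N, K]
Visit E → queue [O, N, K]
Visit O → queue [N, K]
Visit N → queue [K]
Visit K → queue []

Visit order: I, J, F, L, R, Q, D, P, H, G, A, M, C, B, E, O, N, K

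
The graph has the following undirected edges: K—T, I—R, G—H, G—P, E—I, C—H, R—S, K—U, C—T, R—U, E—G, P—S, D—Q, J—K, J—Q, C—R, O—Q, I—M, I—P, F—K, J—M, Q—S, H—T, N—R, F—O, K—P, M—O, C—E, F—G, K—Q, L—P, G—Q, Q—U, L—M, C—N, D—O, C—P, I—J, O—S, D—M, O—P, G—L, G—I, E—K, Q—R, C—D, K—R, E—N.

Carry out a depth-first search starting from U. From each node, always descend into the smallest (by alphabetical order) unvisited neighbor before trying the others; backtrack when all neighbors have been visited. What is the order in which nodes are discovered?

Visit U
U → K
K → E
E → C
C → D
D → M
M → I
I → G
G → F
F → O
O → P
P → L
P → S
S → Q
Q → J
Q → R
R → N
G → H
H → T

U, K, E, C, D, M, I, G, F, O, P, L, S, Q, J, R, N, H, T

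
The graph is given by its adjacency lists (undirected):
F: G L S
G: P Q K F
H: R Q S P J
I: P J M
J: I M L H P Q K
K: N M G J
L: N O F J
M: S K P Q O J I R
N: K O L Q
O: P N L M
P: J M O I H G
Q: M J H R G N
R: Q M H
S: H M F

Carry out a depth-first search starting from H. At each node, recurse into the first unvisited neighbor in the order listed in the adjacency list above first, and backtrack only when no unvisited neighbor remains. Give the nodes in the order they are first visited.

H, R, Q, M, S, F, G, P, J, I, L, N, K, O

Visit H
H → R
R → Q
Q → M
M → S
S → F
F → G
G → P
P → J
J → I
J → L
L → N
N → K
N → O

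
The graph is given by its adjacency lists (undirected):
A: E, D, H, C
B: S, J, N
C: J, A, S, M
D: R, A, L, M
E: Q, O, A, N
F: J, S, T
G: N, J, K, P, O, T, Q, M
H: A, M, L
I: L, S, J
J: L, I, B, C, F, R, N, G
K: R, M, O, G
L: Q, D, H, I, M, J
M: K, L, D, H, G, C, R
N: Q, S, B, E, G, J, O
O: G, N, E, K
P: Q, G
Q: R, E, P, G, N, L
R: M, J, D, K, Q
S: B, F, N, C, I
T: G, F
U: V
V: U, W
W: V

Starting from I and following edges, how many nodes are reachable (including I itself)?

20

BFS from I visits: I, S, L, J, N, F, C, B, Q, M, H, D, R, G, O, E, T, A, P, K
Reachable nodes: 20 of 23 total.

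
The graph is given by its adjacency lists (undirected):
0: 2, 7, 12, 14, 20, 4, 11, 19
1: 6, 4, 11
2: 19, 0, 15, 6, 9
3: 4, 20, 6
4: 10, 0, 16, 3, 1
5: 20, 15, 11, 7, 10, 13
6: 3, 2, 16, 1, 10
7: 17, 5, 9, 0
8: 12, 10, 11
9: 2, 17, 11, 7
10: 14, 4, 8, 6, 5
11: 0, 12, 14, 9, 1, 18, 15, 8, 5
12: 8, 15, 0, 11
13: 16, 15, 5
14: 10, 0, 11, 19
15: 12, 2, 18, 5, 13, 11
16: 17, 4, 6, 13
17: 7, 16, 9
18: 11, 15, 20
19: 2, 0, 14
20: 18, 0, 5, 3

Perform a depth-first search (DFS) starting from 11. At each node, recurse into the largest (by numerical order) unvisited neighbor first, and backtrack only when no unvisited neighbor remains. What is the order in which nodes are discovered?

11 -> 18 -> 20 -> 5 -> 15 -> 13 -> 16 -> 17 -> 9 -> 7 -> 0 -> 19 -> 14 -> 10 -> 8 -> 12 -> 6 -> 3 -> 4 -> 1 -> 2

Visit 11
11 → 18
18 → 20
20 → 5
5 → 15
15 → 13
13 → 16
16 → 17
17 → 9
9 → 7
7 → 0
0 → 19
19 → 14
14 → 10
10 → 8
8 → 12
10 → 6
6 → 3
3 → 4
4 → 1
6 → 2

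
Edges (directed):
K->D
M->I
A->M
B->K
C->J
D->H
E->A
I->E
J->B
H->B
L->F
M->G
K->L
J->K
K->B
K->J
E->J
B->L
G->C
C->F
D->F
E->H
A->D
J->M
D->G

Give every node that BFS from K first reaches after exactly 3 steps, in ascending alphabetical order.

Level 0: K
Level 1: B, D, J, L
Level 2: F, G, H, M
Level 3: C, I
Level 4: E
Level 5: A

C, I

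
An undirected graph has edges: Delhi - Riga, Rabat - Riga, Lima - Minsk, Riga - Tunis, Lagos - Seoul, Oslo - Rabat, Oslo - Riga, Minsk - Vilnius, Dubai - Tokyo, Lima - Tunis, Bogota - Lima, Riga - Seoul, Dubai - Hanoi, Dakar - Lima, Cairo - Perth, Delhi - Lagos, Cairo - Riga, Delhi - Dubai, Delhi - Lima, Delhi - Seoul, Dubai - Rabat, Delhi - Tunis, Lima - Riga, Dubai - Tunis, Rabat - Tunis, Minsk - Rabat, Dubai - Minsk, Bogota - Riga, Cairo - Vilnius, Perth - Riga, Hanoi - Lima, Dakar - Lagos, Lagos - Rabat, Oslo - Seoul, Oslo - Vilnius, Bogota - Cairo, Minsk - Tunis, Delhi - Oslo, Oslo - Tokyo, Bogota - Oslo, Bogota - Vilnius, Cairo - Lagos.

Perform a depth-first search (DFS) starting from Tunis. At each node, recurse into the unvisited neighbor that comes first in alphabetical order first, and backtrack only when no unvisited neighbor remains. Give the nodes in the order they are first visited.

Tunis, Delhi, Dubai, Hanoi, Lima, Bogota, Cairo, Lagos, Dakar, Rabat, Minsk, Vilnius, Oslo, Riga, Perth, Seoul, Tokyo

Visit Tunis
Tunis → Delhi
Delhi → Dubai
Dubai → Hanoi
Hanoi → Lima
Lima → Bogota
Bogota → Cairo
Cairo → Lagos
Lagos → Dakar
Lagos → Rabat
Rabat → Minsk
Minsk → Vilnius
Vilnius → Oslo
Oslo → Riga
Riga → Perth
Riga → Seoul
Oslo → Tokyo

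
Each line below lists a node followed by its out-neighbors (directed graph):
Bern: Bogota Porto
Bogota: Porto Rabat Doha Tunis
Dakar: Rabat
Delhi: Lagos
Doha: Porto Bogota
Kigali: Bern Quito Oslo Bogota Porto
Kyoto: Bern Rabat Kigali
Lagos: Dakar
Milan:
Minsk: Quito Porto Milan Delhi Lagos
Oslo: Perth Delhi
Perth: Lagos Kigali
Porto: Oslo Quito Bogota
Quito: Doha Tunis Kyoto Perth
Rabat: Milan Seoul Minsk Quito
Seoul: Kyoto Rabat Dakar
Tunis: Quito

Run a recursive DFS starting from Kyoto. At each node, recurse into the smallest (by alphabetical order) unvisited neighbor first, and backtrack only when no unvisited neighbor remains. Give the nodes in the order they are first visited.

Visit Kyoto
Kyoto → Bern
Bern → Bogota
Bogota → Doha
Doha → Porto
Porto → Oslo
Oslo → Delhi
Delhi → Lagos
Lagos → Dakar
Dakar → Rabat
Rabat → Milan
Rabat → Minsk
Minsk → Quito
Quito → Perth
Perth → Kigali
Quito → Tunis
Rabat → Seoul

Kyoto → Bern → Bogota → Doha → Porto → Oslo → Delhi → Lagos → Dakar → Rabat → Milan → Minsk → Quito → Perth → Kigali → Tunis → Seoul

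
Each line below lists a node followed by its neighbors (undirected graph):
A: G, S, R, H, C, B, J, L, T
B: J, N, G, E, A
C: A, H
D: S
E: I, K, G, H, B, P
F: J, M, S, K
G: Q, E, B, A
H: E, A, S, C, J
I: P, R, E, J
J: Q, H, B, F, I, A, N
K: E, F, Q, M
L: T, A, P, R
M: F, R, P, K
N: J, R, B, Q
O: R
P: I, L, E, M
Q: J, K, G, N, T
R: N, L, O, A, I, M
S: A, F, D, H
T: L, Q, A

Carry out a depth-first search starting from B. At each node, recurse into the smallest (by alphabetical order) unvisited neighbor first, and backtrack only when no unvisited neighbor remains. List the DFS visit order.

Visit B
B → A
A → C
C → H
H → E
E → G
G → Q
Q → J
J → F
F → K
K → M
M → P
P → I
I → R
R → L
L → T
R → N
R → O
F → S
S → D

B, A, C, H, E, G, Q, J, F, K, M, P, I, R, L, T, N, O, S, D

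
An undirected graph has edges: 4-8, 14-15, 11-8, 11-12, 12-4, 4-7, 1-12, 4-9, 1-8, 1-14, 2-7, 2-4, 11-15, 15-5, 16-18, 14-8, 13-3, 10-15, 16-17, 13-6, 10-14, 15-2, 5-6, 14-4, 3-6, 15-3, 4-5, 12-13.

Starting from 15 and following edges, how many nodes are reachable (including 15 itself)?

BFS from 15 visits: 15, 2, 3, 5, 10, 11, 14, 4, 7, 6, 13, 8, 12, 1, 9
Reachable nodes: 15 of 18 total.

15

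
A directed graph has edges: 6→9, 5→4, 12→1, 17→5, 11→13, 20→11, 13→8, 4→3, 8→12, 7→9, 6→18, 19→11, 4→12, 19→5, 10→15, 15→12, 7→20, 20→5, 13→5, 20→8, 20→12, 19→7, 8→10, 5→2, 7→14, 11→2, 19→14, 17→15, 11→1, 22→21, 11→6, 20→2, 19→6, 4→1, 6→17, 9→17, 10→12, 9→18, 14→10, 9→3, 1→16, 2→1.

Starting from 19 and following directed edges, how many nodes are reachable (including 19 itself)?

BFS from 19 visits: 19, 14, 11, 7, 6, 5, 10, 13, 2, 1, 20, 9, 18, 17, 4, 15, 12, 8, 16, 3
Reachable nodes: 20 of 22 total.

20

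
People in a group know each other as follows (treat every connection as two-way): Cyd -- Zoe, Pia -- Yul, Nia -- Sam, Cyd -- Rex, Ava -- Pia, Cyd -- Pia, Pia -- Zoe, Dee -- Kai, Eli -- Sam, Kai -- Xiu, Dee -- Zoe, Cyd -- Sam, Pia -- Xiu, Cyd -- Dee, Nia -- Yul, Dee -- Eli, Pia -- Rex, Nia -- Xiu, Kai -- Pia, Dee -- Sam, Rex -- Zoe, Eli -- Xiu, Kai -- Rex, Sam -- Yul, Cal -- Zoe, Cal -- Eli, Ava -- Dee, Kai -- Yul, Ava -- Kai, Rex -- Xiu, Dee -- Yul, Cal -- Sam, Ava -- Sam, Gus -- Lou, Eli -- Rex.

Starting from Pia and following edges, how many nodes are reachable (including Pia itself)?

BFS from Pia visits: Pia, Ava, Cyd, Kai, Rex, Xiu, Yul, Zoe, Dee, Sam, Eli, Nia, Cal
Reachable nodes: 13 of 15 total.

13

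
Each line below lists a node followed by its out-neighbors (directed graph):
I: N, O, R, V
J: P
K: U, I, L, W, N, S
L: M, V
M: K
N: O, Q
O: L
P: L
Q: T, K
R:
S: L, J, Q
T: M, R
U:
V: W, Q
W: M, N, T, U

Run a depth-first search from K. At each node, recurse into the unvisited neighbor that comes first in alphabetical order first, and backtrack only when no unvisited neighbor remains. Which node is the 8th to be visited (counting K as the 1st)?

Q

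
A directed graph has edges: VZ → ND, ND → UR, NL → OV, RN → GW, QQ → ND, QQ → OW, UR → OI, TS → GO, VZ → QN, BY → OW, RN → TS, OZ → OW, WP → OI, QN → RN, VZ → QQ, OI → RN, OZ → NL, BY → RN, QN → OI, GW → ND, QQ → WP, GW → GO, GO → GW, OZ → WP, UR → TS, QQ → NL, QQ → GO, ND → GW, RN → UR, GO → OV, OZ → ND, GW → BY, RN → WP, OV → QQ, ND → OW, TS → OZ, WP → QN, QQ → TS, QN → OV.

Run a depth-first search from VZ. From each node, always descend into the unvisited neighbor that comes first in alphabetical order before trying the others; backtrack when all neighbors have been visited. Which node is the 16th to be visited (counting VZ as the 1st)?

Visit VZ
VZ → ND
ND → GW
GW → BY
BY → OW
BY → RN
RN → TS
TS → GO
GO → OV
OV → QQ
QQ → NL
QQ → WP
WP → OI
WP → QN
TS → OZ
RN → UR

Visit order: VZ, ND, GW, BY, OW, RN, TS, GO, OV, QQ, NL, WP, OI, QN, OZ, UR

UR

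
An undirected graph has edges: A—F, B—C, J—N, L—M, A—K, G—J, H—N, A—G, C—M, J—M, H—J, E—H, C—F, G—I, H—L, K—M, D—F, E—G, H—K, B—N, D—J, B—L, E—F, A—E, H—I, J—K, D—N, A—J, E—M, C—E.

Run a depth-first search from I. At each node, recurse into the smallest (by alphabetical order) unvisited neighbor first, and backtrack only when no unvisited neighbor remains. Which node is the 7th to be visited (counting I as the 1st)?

L

Visit I
I → G
G → A
A → E
E → C
C → B
B → L
L → H
H → J
J → D
D → F
D → N
J → K
K → M

Visit order: I, G, A, E, C, B, L, H, J, D, F, N, K, M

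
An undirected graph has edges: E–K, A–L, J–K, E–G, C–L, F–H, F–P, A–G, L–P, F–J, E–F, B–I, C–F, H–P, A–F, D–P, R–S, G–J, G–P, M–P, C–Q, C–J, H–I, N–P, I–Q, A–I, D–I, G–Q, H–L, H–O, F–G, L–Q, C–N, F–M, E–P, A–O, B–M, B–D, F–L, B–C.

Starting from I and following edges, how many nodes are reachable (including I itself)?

17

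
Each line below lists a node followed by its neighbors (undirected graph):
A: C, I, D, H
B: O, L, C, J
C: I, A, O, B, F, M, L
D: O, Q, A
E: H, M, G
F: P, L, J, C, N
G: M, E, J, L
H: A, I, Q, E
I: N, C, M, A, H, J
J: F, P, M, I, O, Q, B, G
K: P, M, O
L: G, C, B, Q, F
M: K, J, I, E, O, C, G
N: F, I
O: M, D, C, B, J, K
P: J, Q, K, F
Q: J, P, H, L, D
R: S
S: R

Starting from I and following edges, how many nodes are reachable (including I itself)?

17

BFS from I visits: I, N, C, M, A, H, J, F, O, B, L, K, E, G, D, Q, P
Reachable nodes: 17 of 19 total.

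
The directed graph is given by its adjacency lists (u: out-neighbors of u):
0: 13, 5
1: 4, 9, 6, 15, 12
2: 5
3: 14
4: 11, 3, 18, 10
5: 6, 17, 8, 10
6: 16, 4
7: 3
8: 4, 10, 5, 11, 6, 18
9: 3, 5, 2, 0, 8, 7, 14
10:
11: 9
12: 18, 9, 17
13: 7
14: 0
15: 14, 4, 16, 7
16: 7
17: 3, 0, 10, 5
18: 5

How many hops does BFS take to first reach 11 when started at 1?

Level 0: 1
Level 1: 4, 6, 9, 12, 15
Level 2: 0, 2, 3, 5, 7, 8, 10, 11, 14, 16, 17, 18
Level 3: 13
11 first appears at level 2.

2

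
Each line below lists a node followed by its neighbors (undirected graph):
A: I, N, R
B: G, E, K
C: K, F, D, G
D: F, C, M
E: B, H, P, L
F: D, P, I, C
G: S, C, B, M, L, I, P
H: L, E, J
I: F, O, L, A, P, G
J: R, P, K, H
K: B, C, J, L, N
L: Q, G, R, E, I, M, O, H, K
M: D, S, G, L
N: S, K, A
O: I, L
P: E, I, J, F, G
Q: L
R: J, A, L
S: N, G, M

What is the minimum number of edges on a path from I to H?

2

Level 0: I
Level 1: A, F, G, L, O, P
Level 2: B, C, D, E, H, J, K, M, N, Q, R, S
H first appears at level 2.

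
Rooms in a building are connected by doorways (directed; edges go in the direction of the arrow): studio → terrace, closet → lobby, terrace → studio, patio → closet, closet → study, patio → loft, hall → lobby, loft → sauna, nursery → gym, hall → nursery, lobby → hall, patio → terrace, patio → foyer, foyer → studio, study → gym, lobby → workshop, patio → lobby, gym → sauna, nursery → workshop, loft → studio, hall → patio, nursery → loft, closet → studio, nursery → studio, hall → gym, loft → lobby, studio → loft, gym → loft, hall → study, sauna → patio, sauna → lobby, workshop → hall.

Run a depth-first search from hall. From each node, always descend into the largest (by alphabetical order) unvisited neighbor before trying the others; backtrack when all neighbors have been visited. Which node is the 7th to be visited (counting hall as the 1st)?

studio

Visit hall
hall → study
study → gym
gym → sauna
sauna → patio
patio → terrace
terrace → studio
studio → loft
loft → lobby
lobby → workshop
patio → foyer
patio → closet
hall → nursery

Visit order: hall, study, gym, sauna, patio, terrace, studio, loft, lobby, workshop, foyer, closet, nursery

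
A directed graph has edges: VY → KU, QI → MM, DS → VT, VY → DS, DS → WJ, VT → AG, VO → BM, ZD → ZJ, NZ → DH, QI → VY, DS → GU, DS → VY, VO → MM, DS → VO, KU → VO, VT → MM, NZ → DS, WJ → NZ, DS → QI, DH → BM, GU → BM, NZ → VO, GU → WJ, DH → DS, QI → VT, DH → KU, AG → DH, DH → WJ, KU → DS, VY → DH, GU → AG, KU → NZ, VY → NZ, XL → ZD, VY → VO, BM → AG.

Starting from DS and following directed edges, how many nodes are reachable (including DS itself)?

13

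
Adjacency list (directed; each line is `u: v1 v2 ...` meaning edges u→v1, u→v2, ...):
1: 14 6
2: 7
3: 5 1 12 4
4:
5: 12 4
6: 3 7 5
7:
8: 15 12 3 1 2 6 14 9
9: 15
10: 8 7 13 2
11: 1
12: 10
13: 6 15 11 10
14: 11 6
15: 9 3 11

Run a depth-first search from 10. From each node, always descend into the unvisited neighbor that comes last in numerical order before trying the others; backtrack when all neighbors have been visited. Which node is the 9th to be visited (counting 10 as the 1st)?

5

Visit 10
10 → 13
13 → 15
15 → 11
11 → 1
1 → 14
14 → 6
6 → 7
6 → 5
5 → 12
5 → 4
6 → 3
15 → 9
10 → 8
8 → 2

Visit order: 10, 13, 15, 11, 1, 14, 6, 7, 5, 12, 4, 3, 9, 8, 2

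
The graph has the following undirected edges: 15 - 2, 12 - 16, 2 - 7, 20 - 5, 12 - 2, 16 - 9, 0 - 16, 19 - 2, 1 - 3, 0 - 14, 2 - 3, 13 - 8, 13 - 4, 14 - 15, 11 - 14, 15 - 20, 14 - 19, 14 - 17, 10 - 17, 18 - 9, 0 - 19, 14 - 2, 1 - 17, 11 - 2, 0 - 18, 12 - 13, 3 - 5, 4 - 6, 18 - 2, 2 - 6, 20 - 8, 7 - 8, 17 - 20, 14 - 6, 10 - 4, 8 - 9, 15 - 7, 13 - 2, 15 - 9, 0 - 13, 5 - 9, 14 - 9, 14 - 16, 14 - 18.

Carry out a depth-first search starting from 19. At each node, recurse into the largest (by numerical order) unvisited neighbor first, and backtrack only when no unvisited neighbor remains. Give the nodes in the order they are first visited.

19, 14, 18, 9, 16, 12, 13, 8, 20, 17, 10, 4, 6, 2, 15, 7, 11, 3, 5, 1, 0

Visit 19
19 → 14
14 → 18
18 → 9
9 → 16
16 → 12
12 → 13
13 → 8
8 → 20
20 → 17
17 → 10
10 → 4
4 → 6
6 → 2
2 → 15
15 → 7
2 → 11
2 → 3
3 → 5
3 → 1
13 → 0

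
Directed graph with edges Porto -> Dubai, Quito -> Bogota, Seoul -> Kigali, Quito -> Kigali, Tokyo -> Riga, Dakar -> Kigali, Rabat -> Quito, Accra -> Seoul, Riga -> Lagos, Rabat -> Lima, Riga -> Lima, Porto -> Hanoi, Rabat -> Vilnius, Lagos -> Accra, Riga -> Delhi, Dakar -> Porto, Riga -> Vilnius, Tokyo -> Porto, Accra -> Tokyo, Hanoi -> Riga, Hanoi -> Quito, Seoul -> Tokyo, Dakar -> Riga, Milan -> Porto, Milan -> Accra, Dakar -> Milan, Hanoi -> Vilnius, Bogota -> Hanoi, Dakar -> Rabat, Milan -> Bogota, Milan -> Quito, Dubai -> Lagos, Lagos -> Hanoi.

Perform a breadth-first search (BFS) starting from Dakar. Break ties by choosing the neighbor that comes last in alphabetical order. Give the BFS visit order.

Dakar, Riga, Rabat, Porto, Milan, Kigali, Vilnius, Lima, Lagos, Delhi, Quito, Hanoi, Dubai, Bogota, Accra, Tokyo, Seoul

Visit Dakar; enqueue Riga, Rabat, Porto, Milan, Kigali → queue [Riga, Rabat, Porto, Milan, Kigali]
Visit Riga; enqueue Vilnius, Lima, Lagos, Delhi → queue [Rabat, Porto, Milan, Kigali, Vilnius, Lima, Lagos, Delhi]
Visit Rabat; enqueue Quito → queue [Porto, Milan, Kigali, Vilnius, Lima, Lagos, Delhi, Quito]
Visit Porto; enqueue Hanoi, Dubai → queue [Milan, Kigali, Vilnius, Lima, Lagos, Delhi, Quito, Hanoi, Dubai]
Visit Milan; enqueue Bogota, Accra → queue [Kigali, Vilnius, Lima, Lagos, Delhi, Quito, Hanoi, Dubai, Bogota, Accra]
Visit Kigali → queue [Vilnius, Lima, Lagos, Delhi, Quito, Hanoi, Dubai, Bogota, Accra]
Visit Vilnius → queue [Lima, Lagos, Delhi, Quito, Hanoi, Dubai, Bogota, Accra]
Visit Lima → queue [Lagos, Delhi, Quito, Hanoi, Dubai, Bogota, Accra]
Visit Lagos → queue [Delhi, Quito, Hanoi, Dubai, Bogota, Accra]
Visit Delhi → queue [Quito, Hanoi, Dubai, Bogota, Accra]
Visit Quito → queue [Hanoi, Dubai, Bogota, Accra]
Visit Hanoi → queue [Dubai, Bogota, Accra]
Visit Dubai → queue [Bogota, Accra]
Visit Bogota → queue [Accra]
Visit Accra; enqueue Tokyo, Seoul → queue [Tokyo, Seoul]
Visit Tokyo → queue [Seoul]
Visit Seoul → queue []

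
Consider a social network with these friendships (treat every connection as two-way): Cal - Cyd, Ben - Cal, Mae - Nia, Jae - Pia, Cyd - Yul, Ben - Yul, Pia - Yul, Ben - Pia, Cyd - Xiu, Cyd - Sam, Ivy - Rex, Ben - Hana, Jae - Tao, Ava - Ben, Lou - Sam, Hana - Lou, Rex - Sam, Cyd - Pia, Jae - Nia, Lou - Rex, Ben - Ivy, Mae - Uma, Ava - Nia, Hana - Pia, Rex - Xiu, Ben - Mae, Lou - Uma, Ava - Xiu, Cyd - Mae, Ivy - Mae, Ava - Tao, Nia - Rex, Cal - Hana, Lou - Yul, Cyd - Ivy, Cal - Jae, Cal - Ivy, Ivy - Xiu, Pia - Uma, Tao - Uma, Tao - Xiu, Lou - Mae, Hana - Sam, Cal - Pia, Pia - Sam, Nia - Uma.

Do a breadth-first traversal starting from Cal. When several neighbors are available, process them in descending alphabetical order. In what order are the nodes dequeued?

Visit Cal; enqueue Pia, Jae, Ivy, Hana, Cyd, Ben → queue [Pia, Jae, Ivy, Hana, Cyd, Ben]
Visit Pia; enqueue Yul, Uma, Sam → queue [Jae, Ivy, Hana, Cyd, Ben, Yul, Uma, Sam]
Visit Jae; enqueue Tao, Nia → queue [Ivy, Hana, Cyd, Ben, Yul, Uma, Sam, Tao, Nia]
Visit Ivy; enqueue Xiu, Rex, Mae → queue [Hana, Cyd, Ben, Yul, Uma, Sam, Tao, Nia, Xiu, Rex, Mae]
Visit Hana; enqueue Lou → queue [Cyd, Ben, Yul, Uma, Sam, Tao, Nia, Xiu, Rex, Mae, Lou]
Visit Cyd → queue [Ben, Yul, Uma, Sam, Tao, Nia, Xiu, Rex, Mae, Lou]
Visit Ben; enqueue Ava → queue [Yul, Uma, Sam, Tao, Nia, Xiu, Rex, Mae, Lou, Ava]
Visit Yul → queue [Uma, Sam, Tao, Nia, Xiu, Rex, Mae, Lou, Ava]
Visit Uma → queue [Sam, Tao, Nia, Xiu, Rex, Mae, Lou, Ava]
Visit Sam → queue [Tao, Nia, Xiu, Rex, Mae, Lou, Ava]
Visit Tao → queue [Nia, Xiu, Rex, Mae, Lou, Ava]
Visit Nia → queue [Xiu, Rex, Mae, Lou, Ava]
Visit Xiu → queue [Rex, Mae, Lou, Ava]
Visit Rex → queue [Mae, Lou, Ava]
Visit Mae → queue [Lou, Ava]
Visit Lou → queue [Ava]
Visit Ava → queue []

Cal, Pia, Jae, Ivy, Hana, Cyd, Ben, Yul, Uma, Sam, Tao, Nia, Xiu, Rex, Mae, Lou, Ava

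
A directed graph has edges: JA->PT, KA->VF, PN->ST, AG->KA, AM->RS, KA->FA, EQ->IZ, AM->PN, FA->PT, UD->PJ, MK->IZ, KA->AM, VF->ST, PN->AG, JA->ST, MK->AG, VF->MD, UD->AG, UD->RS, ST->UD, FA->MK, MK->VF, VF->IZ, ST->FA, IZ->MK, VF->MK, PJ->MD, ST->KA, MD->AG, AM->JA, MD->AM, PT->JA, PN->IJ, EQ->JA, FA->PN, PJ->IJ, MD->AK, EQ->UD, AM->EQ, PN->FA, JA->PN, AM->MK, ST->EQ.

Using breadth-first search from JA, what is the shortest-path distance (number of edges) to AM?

Level 0: JA
Level 1: PN, PT, ST
Level 2: AG, EQ, FA, IJ, KA, UD
Level 3: AM, IZ, MK, PJ, RS, VF
Level 4: MD
Level 5: AK
AM first appears at level 3.

3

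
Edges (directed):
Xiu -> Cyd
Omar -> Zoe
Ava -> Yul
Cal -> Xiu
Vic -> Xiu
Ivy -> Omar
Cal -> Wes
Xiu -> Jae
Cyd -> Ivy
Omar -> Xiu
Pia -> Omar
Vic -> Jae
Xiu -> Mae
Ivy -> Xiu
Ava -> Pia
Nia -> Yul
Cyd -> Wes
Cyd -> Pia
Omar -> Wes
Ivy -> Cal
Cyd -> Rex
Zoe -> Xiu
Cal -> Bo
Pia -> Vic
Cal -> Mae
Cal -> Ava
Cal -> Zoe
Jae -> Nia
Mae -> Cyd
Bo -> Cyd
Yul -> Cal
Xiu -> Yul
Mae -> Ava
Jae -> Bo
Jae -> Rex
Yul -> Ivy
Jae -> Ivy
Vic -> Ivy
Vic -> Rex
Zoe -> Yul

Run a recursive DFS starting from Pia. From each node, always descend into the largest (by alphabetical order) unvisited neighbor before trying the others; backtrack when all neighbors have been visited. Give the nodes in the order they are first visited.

Pia, Vic, Xiu, Yul, Ivy, Omar, Zoe, Wes, Cal, Mae, Cyd, Rex, Ava, Bo, Jae, Nia

Visit Pia
Pia → Vic
Vic → Xiu
Xiu → Yul
Yul → Ivy
Ivy → Omar
Omar → Zoe
Omar → Wes
Ivy → Cal
Cal → Mae
Mae → Cyd
Cyd → Rex
Mae → Ava
Cal → Bo
Xiu → Jae
Jae → Nia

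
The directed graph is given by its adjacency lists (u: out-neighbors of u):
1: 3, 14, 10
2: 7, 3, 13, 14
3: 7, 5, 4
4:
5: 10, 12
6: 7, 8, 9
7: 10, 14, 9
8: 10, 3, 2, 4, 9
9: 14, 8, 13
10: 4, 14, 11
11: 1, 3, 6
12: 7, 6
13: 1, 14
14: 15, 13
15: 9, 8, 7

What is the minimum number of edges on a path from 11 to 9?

Level 0: 11
Level 1: 1, 3, 6
Level 2: 4, 5, 7, 8, 9, 10, 14
Level 3: 2, 12, 13, 15
9 first appears at level 2.

2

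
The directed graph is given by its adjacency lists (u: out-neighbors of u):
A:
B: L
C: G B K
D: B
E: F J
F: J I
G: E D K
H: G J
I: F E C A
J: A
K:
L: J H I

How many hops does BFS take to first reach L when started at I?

3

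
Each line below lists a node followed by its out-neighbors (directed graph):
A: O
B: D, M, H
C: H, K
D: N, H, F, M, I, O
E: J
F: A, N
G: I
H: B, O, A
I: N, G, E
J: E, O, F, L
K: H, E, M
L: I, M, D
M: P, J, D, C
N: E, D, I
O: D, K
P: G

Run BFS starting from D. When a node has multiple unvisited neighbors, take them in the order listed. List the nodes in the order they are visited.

Visit D; enqueue N, H, F, M, I, O → queue [N, H, F, M, I, O]
Visit N; enqueue E → queue [H, F, M, I, O, E]
Visit H; enqueue B, A → queue [F, M, I, O, E, B, A]
Visit F → queue [M, I, O, E, B, A]
Visit M; enqueue P, J, C → queue [I, O, E, B, A, P, J, C]
Visit I; enqueue G → queue [O, E, B, A, P, J, C, G]
Visit O; enqueue K → queue [E, B, A, P, J, C, G, K]
Visit E → queue [B, A, P, J, C, G, K]
Visit B → queue [A, P, J, C, G, K]
Visit A → queue [P, J, C, G, K]
Visit P → queue [J, C, G, K]
Visit J; enqueue L → queue [C, G, K, L]
Visit C → queue [G, K, L]
Visit G → queue [K, L]
Visit K → queue [L]
Visit L → queue []

D → N → H → F → M → I → O → E → B → A → P → J → C → G → K → L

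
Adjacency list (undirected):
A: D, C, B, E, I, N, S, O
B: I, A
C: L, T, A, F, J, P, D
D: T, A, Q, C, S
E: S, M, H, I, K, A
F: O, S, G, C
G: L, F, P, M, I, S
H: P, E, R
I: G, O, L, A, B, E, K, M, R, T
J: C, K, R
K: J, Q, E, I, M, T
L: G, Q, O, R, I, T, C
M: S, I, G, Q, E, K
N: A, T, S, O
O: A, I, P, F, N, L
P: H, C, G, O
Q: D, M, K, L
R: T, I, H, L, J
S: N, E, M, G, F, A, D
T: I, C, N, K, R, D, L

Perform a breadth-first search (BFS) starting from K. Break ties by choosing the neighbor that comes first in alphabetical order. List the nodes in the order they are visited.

K, E, I, J, M, Q, T, A, H, S, B, G, L, O, R, C, D, N, P, F

Visit K; enqueue E, I, J, M, Q, T → queue [E, I, J, M, Q, T]
Visit E; enqueue A, H, S → queue [I, J, M, Q, T, A, H, S]
Visit I; enqueue B, G, L, O, R → queue [J, M, Q, T, A, H, S, B, G, L, O, R]
Visit J; enqueue C → queue [M, Q, T, A, H, S, B, G, L, O, R, C]
Visit M → queue [Q, T, A, H, S, B, G, L, O, R, C]
Visit Q; enqueue D → queue [T, A, H, S, B, G, L, O, R, C, D]
Visit T; enqueue N → queue [A, H, S, B, G, L, O, R, C, D, N]
Visit A → queue [H, S, B, G, L, O, R, C, D, N]
Visit H; enqueue P → queue [S, B, G, L, O, R, C, D, N, P]
Visit S; enqueue F → queue [B, G, L, O, R, C, D, N, P, F]
Visit B → queue [G, L, O, R, C, D, N, P, F]
Visit G → queue [L, O, R, C, D, N, P, F]
Visit L → queue [O, R, C, D, N, P, F]
Visit O → queue [R, C, D, N, P, F]
Visit R → queue [C, D, N, P, F]
Visit C → queue [D, N, P, F]
Visit D → queue [N, P, F]
Visit N → queue [P, F]
Visit P → queue [F]
Visit F → queue []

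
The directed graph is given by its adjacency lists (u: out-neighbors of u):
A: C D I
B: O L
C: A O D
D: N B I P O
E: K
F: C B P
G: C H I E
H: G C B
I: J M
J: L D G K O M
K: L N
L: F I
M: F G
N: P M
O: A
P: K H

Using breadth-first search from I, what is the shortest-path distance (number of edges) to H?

3

Level 0: I
Level 1: J, M
Level 2: D, F, G, K, L, O
Level 3: A, B, C, E, H, N, P
H first appears at level 3.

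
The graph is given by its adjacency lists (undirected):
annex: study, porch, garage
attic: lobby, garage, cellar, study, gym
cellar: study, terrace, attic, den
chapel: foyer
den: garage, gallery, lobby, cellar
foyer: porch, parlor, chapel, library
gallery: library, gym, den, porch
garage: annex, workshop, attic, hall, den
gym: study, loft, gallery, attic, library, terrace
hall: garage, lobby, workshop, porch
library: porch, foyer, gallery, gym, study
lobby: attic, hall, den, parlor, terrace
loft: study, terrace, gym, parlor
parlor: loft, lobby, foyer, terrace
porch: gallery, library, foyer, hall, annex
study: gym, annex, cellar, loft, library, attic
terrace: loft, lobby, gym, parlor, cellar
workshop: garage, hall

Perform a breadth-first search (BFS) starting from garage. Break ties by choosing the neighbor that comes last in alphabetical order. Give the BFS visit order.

garage, workshop, hall, den, attic, annex, porch, lobby, gallery, cellar, study, gym, library, foyer, terrace, parlor, loft, chapel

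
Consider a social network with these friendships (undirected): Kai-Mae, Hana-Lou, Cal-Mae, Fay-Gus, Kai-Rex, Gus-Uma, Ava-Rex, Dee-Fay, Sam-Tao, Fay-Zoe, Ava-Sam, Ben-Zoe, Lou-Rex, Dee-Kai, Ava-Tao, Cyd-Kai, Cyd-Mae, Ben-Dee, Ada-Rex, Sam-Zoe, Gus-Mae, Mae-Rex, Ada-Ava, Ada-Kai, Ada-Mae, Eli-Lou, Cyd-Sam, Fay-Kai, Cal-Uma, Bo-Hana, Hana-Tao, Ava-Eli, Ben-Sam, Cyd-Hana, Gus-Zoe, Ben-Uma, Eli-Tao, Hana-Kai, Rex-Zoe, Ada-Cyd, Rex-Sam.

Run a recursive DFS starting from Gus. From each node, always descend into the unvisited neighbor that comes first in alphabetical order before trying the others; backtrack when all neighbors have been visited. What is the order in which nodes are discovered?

Gus Fay Dee Ben Sam Ava Ada Cyd Hana Bo Kai Mae Cal Uma Rex Lou Eli Tao Zoe

Visit Gus
Gus → Fay
Fay → Dee
Dee → Ben
Ben → Sam
Sam → Ava
Ava → Ada
Ada → Cyd
Cyd → Hana
Hana → Bo
Hana → Kai
Kai → Mae
Mae → Cal
Cal → Uma
Mae → Rex
Rex → Lou
Lou → Eli
Eli → Tao
Rex → Zoe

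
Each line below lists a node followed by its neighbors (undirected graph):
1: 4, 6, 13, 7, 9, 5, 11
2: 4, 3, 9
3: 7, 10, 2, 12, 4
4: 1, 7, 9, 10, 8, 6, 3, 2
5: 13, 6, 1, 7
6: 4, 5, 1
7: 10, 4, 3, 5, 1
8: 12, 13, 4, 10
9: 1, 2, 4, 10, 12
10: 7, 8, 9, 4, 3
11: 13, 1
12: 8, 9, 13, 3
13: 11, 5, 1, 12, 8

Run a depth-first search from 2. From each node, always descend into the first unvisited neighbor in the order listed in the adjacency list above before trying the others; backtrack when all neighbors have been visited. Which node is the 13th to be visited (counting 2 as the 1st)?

9

Visit 2
2 → 4
4 → 1
1 → 6
6 → 5
5 → 13
13 → 11
13 → 12
12 → 8
8 → 10
10 → 7
7 → 3
10 → 9

Visit order: 2, 4, 1, 6, 5, 13, 11, 12, 8, 10, 7, 3, 9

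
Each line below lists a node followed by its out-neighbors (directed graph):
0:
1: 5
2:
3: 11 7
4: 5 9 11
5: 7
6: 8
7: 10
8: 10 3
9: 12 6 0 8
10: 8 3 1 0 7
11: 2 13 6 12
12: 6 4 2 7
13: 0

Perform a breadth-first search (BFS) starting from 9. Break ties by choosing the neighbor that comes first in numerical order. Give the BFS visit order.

Visit 9; enqueue 0, 6, 8, 12 → queue [0, 6, 8, 12]
Visit 0 → queue [6, 8, 12]
Visit 6 → queue [8, 12]
Visit 8; enqueue 3, 10 → queue [12, 3, 10]
Visit 12; enqueue 2, 4, 7 → queue [3, 10, 2, 4, 7]
Visit 3; enqueue 11 → queue [10, 2, 4, 7, 11]
Visit 10; enqueue 1 → queue [2, 4, 7, 11, 1]
Visit 2 → queue [4, 7, 11, 1]
Visit 4; enqueue 5 → queue [7, 11, 1, 5]
Visit 7 → queue [11, 1, 5]
Visit 11; enqueue 13 → queue [1, 5, 13]
Visit 1 → queue [5, 13]
Visit 5 → queue [13]
Visit 13 → queue []

9 -> 0 -> 6 -> 8 -> 12 -> 3 -> 10 -> 2 -> 4 -> 7 -> 11 -> 1 -> 5 -> 13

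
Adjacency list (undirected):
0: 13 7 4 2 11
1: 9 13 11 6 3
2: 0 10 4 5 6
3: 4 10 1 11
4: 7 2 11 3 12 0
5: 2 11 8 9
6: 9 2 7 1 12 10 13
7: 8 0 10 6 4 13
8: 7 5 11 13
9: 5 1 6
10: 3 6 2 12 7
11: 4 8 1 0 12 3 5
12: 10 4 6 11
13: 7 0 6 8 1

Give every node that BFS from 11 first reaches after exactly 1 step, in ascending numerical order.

0, 1, 3, 4, 5, 8, 12

Level 0: 11
Level 1: 0, 1, 3, 4, 5, 8, 12
Level 2: 2, 6, 7, 9, 10, 13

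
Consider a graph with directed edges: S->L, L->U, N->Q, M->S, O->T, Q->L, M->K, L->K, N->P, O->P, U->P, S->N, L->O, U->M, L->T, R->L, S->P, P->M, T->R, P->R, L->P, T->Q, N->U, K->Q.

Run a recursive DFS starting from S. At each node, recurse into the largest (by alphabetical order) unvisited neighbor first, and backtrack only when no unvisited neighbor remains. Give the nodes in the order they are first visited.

Visit S
S → P
P → R
R → L
L → U
U → M
M → K
K → Q
L → T
L → O
S → N

S → P → R → L → U → M → K → Q → T → O → N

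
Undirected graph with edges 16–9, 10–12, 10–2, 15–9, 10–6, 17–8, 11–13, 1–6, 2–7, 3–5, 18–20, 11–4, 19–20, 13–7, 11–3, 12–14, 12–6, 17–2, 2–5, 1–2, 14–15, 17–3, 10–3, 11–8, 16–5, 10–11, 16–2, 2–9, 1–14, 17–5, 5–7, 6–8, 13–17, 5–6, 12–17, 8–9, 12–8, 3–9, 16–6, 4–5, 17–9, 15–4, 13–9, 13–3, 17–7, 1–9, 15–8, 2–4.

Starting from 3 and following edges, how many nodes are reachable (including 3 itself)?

BFS from 3 visits: 3, 5, 9, 10, 11, 13, 17, 2, 4, 6, 7, 16, 1, 8, 15, 12, 14
Reachable nodes: 17 of 20 total.

17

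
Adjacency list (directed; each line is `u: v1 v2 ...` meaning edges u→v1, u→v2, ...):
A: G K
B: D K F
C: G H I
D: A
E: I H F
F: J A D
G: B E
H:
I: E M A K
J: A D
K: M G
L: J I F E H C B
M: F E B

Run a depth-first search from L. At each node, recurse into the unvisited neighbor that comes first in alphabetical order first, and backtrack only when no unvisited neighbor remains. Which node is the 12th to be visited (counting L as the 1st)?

M

Visit L
L → B
B → D
D → A
A → G
G → E
E → F
F → J
E → H
E → I
I → K
K → M
L → C

Visit order: L, B, D, A, G, E, F, J, H, I, K, M, C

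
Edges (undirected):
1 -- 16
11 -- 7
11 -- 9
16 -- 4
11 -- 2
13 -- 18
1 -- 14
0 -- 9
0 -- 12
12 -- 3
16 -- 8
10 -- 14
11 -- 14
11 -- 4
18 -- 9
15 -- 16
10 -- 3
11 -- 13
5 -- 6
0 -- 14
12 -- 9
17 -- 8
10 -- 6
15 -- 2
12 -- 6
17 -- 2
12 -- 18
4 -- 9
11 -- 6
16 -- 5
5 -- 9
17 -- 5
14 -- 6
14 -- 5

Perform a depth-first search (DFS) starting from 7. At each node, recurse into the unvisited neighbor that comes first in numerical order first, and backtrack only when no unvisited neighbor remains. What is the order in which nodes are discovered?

7 → 11 → 2 → 15 → 16 → 1 → 14 → 0 → 9 → 4 → 5 → 6 → 10 → 3 → 12 → 18 → 13 → 17 → 8

Visit 7
7 → 11
11 → 2
2 → 15
15 → 16
16 → 1
1 → 14
14 → 0
0 → 9
9 → 4
9 → 5
5 → 6
6 → 10
10 → 3
3 → 12
12 → 18
18 → 13
5 → 17
17 → 8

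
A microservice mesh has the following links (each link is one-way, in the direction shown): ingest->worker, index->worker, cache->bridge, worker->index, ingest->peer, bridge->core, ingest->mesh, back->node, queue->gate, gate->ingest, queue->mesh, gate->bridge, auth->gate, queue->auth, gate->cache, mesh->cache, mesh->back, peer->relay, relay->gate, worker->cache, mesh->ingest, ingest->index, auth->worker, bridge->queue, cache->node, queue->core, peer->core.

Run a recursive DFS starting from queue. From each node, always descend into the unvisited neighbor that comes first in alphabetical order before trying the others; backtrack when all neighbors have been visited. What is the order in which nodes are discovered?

Visit queue
queue → auth
auth → gate
gate → bridge
bridge → core
gate → cache
cache → node
gate → ingest
ingest → index
index → worker
ingest → mesh
mesh → back
ingest → peer
peer → relay

queue auth gate bridge core cache node ingest index worker mesh back peer relay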